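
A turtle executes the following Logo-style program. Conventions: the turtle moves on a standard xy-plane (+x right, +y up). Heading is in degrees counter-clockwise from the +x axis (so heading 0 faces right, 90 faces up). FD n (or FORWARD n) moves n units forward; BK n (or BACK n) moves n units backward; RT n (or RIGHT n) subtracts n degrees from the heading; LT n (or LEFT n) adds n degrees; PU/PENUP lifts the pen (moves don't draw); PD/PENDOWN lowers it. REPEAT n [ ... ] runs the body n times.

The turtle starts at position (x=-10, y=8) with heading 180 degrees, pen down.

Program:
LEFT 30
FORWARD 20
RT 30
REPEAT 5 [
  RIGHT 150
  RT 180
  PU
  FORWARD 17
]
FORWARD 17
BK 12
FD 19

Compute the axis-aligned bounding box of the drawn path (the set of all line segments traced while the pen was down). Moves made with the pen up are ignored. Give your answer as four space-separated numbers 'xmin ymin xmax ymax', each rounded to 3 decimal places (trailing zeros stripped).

Answer: -27.321 -2 -10 8

Derivation:
Executing turtle program step by step:
Start: pos=(-10,8), heading=180, pen down
LT 30: heading 180 -> 210
FD 20: (-10,8) -> (-27.321,-2) [heading=210, draw]
RT 30: heading 210 -> 180
REPEAT 5 [
  -- iteration 1/5 --
  RT 150: heading 180 -> 30
  RT 180: heading 30 -> 210
  PU: pen up
  FD 17: (-27.321,-2) -> (-42.043,-10.5) [heading=210, move]
  -- iteration 2/5 --
  RT 150: heading 210 -> 60
  RT 180: heading 60 -> 240
  PU: pen up
  FD 17: (-42.043,-10.5) -> (-50.543,-25.222) [heading=240, move]
  -- iteration 3/5 --
  RT 150: heading 240 -> 90
  RT 180: heading 90 -> 270
  PU: pen up
  FD 17: (-50.543,-25.222) -> (-50.543,-42.222) [heading=270, move]
  -- iteration 4/5 --
  RT 150: heading 270 -> 120
  RT 180: heading 120 -> 300
  PU: pen up
  FD 17: (-50.543,-42.222) -> (-42.043,-56.945) [heading=300, move]
  -- iteration 5/5 --
  RT 150: heading 300 -> 150
  RT 180: heading 150 -> 330
  PU: pen up
  FD 17: (-42.043,-56.945) -> (-27.321,-65.445) [heading=330, move]
]
FD 17: (-27.321,-65.445) -> (-12.598,-73.945) [heading=330, move]
BK 12: (-12.598,-73.945) -> (-22.99,-67.945) [heading=330, move]
FD 19: (-22.99,-67.945) -> (-6.536,-77.445) [heading=330, move]
Final: pos=(-6.536,-77.445), heading=330, 1 segment(s) drawn

Segment endpoints: x in {-27.321, -10}, y in {-2, 8}
xmin=-27.321, ymin=-2, xmax=-10, ymax=8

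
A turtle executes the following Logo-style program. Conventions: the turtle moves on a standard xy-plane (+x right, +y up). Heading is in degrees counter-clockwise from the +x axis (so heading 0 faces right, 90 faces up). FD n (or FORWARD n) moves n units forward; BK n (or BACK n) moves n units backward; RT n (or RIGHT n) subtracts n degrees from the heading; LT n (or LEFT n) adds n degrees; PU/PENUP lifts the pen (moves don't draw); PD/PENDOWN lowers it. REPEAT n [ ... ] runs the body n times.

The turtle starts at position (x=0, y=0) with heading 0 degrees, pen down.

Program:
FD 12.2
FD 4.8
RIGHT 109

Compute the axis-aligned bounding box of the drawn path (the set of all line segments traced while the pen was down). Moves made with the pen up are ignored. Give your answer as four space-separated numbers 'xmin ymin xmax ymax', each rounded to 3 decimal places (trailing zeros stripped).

Executing turtle program step by step:
Start: pos=(0,0), heading=0, pen down
FD 12.2: (0,0) -> (12.2,0) [heading=0, draw]
FD 4.8: (12.2,0) -> (17,0) [heading=0, draw]
RT 109: heading 0 -> 251
Final: pos=(17,0), heading=251, 2 segment(s) drawn

Segment endpoints: x in {0, 12.2, 17}, y in {0}
xmin=0, ymin=0, xmax=17, ymax=0

Answer: 0 0 17 0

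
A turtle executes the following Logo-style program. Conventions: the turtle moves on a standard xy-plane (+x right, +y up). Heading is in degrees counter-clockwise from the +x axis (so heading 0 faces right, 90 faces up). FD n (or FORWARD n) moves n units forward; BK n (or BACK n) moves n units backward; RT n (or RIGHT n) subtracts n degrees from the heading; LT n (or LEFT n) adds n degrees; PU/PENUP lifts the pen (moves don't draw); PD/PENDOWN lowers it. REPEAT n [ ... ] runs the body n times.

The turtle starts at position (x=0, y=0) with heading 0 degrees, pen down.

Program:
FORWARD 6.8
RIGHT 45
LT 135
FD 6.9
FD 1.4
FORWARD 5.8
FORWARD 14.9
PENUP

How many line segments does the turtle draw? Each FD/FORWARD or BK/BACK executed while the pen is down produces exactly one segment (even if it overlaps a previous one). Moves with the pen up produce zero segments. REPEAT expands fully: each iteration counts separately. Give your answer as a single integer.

Executing turtle program step by step:
Start: pos=(0,0), heading=0, pen down
FD 6.8: (0,0) -> (6.8,0) [heading=0, draw]
RT 45: heading 0 -> 315
LT 135: heading 315 -> 90
FD 6.9: (6.8,0) -> (6.8,6.9) [heading=90, draw]
FD 1.4: (6.8,6.9) -> (6.8,8.3) [heading=90, draw]
FD 5.8: (6.8,8.3) -> (6.8,14.1) [heading=90, draw]
FD 14.9: (6.8,14.1) -> (6.8,29) [heading=90, draw]
PU: pen up
Final: pos=(6.8,29), heading=90, 5 segment(s) drawn
Segments drawn: 5

Answer: 5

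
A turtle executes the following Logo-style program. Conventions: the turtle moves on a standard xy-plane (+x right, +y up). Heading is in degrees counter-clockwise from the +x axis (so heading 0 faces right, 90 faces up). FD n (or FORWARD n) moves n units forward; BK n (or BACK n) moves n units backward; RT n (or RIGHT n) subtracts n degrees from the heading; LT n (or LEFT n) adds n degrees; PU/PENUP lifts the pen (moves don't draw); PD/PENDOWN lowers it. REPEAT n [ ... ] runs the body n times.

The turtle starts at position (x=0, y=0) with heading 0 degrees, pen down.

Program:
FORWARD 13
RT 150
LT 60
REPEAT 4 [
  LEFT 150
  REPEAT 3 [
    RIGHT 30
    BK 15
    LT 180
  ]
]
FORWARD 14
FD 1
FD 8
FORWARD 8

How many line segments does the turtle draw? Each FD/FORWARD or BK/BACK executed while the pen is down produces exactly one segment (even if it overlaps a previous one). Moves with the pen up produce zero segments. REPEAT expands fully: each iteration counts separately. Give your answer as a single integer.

Executing turtle program step by step:
Start: pos=(0,0), heading=0, pen down
FD 13: (0,0) -> (13,0) [heading=0, draw]
RT 150: heading 0 -> 210
LT 60: heading 210 -> 270
REPEAT 4 [
  -- iteration 1/4 --
  LT 150: heading 270 -> 60
  REPEAT 3 [
    -- iteration 1/3 --
    RT 30: heading 60 -> 30
    BK 15: (13,0) -> (0.01,-7.5) [heading=30, draw]
    LT 180: heading 30 -> 210
    -- iteration 2/3 --
    RT 30: heading 210 -> 180
    BK 15: (0.01,-7.5) -> (15.01,-7.5) [heading=180, draw]
    LT 180: heading 180 -> 0
    -- iteration 3/3 --
    RT 30: heading 0 -> 330
    BK 15: (15.01,-7.5) -> (2.019,0) [heading=330, draw]
    LT 180: heading 330 -> 150
  ]
  -- iteration 2/4 --
  LT 150: heading 150 -> 300
  REPEAT 3 [
    -- iteration 1/3 --
    RT 30: heading 300 -> 270
    BK 15: (2.019,0) -> (2.019,15) [heading=270, draw]
    LT 180: heading 270 -> 90
    -- iteration 2/3 --
    RT 30: heading 90 -> 60
    BK 15: (2.019,15) -> (-5.481,2.01) [heading=60, draw]
    LT 180: heading 60 -> 240
    -- iteration 3/3 --
    RT 30: heading 240 -> 210
    BK 15: (-5.481,2.01) -> (7.51,9.51) [heading=210, draw]
    LT 180: heading 210 -> 30
  ]
  -- iteration 3/4 --
  LT 150: heading 30 -> 180
  REPEAT 3 [
    -- iteration 1/3 --
    RT 30: heading 180 -> 150
    BK 15: (7.51,9.51) -> (20.5,2.01) [heading=150, draw]
    LT 180: heading 150 -> 330
    -- iteration 2/3 --
    RT 30: heading 330 -> 300
    BK 15: (20.5,2.01) -> (13,15) [heading=300, draw]
    LT 180: heading 300 -> 120
    -- iteration 3/3 --
    RT 30: heading 120 -> 90
    BK 15: (13,15) -> (13,0) [heading=90, draw]
    LT 180: heading 90 -> 270
  ]
  -- iteration 4/4 --
  LT 150: heading 270 -> 60
  REPEAT 3 [
    -- iteration 1/3 --
    RT 30: heading 60 -> 30
    BK 15: (13,0) -> (0.01,-7.5) [heading=30, draw]
    LT 180: heading 30 -> 210
    -- iteration 2/3 --
    RT 30: heading 210 -> 180
    BK 15: (0.01,-7.5) -> (15.01,-7.5) [heading=180, draw]
    LT 180: heading 180 -> 0
    -- iteration 3/3 --
    RT 30: heading 0 -> 330
    BK 15: (15.01,-7.5) -> (2.019,0) [heading=330, draw]
    LT 180: heading 330 -> 150
  ]
]
FD 14: (2.019,0) -> (-10.105,7) [heading=150, draw]
FD 1: (-10.105,7) -> (-10.971,7.5) [heading=150, draw]
FD 8: (-10.971,7.5) -> (-17.899,11.5) [heading=150, draw]
FD 8: (-17.899,11.5) -> (-24.828,15.5) [heading=150, draw]
Final: pos=(-24.828,15.5), heading=150, 17 segment(s) drawn
Segments drawn: 17

Answer: 17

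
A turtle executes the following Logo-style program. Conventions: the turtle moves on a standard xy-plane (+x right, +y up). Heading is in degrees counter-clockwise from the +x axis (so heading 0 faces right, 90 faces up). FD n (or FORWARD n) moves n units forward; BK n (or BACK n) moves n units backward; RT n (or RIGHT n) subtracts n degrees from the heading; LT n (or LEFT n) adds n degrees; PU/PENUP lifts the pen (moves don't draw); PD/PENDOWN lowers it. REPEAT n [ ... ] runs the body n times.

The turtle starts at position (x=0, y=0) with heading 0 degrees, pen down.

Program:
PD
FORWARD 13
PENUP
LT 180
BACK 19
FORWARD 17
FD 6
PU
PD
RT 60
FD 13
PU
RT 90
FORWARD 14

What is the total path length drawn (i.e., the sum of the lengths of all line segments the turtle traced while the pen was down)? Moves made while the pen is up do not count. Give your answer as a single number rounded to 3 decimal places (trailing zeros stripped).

Answer: 26

Derivation:
Executing turtle program step by step:
Start: pos=(0,0), heading=0, pen down
PD: pen down
FD 13: (0,0) -> (13,0) [heading=0, draw]
PU: pen up
LT 180: heading 0 -> 180
BK 19: (13,0) -> (32,0) [heading=180, move]
FD 17: (32,0) -> (15,0) [heading=180, move]
FD 6: (15,0) -> (9,0) [heading=180, move]
PU: pen up
PD: pen down
RT 60: heading 180 -> 120
FD 13: (9,0) -> (2.5,11.258) [heading=120, draw]
PU: pen up
RT 90: heading 120 -> 30
FD 14: (2.5,11.258) -> (14.624,18.258) [heading=30, move]
Final: pos=(14.624,18.258), heading=30, 2 segment(s) drawn

Segment lengths:
  seg 1: (0,0) -> (13,0), length = 13
  seg 2: (9,0) -> (2.5,11.258), length = 13
Total = 26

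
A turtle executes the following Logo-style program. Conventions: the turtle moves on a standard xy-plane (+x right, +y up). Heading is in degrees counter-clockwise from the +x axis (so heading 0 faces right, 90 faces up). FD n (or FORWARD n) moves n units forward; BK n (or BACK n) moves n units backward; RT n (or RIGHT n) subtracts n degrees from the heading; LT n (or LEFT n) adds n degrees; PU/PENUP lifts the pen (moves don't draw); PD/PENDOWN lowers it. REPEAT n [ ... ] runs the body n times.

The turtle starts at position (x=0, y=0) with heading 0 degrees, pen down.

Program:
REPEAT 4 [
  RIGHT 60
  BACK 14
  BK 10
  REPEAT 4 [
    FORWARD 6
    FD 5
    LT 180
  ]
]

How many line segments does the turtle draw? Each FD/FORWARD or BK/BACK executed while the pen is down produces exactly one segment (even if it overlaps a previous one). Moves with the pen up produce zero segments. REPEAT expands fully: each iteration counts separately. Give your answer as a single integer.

Answer: 40

Derivation:
Executing turtle program step by step:
Start: pos=(0,0), heading=0, pen down
REPEAT 4 [
  -- iteration 1/4 --
  RT 60: heading 0 -> 300
  BK 14: (0,0) -> (-7,12.124) [heading=300, draw]
  BK 10: (-7,12.124) -> (-12,20.785) [heading=300, draw]
  REPEAT 4 [
    -- iteration 1/4 --
    FD 6: (-12,20.785) -> (-9,15.588) [heading=300, draw]
    FD 5: (-9,15.588) -> (-6.5,11.258) [heading=300, draw]
    LT 180: heading 300 -> 120
    -- iteration 2/4 --
    FD 6: (-6.5,11.258) -> (-9.5,16.454) [heading=120, draw]
    FD 5: (-9.5,16.454) -> (-12,20.785) [heading=120, draw]
    LT 180: heading 120 -> 300
    -- iteration 3/4 --
    FD 6: (-12,20.785) -> (-9,15.588) [heading=300, draw]
    FD 5: (-9,15.588) -> (-6.5,11.258) [heading=300, draw]
    LT 180: heading 300 -> 120
    -- iteration 4/4 --
    FD 6: (-6.5,11.258) -> (-9.5,16.454) [heading=120, draw]
    FD 5: (-9.5,16.454) -> (-12,20.785) [heading=120, draw]
    LT 180: heading 120 -> 300
  ]
  -- iteration 2/4 --
  RT 60: heading 300 -> 240
  BK 14: (-12,20.785) -> (-5,32.909) [heading=240, draw]
  BK 10: (-5,32.909) -> (0,41.569) [heading=240, draw]
  REPEAT 4 [
    -- iteration 1/4 --
    FD 6: (0,41.569) -> (-3,36.373) [heading=240, draw]
    FD 5: (-3,36.373) -> (-5.5,32.043) [heading=240, draw]
    LT 180: heading 240 -> 60
    -- iteration 2/4 --
    FD 6: (-5.5,32.043) -> (-2.5,37.239) [heading=60, draw]
    FD 5: (-2.5,37.239) -> (0,41.569) [heading=60, draw]
    LT 180: heading 60 -> 240
    -- iteration 3/4 --
    FD 6: (0,41.569) -> (-3,36.373) [heading=240, draw]
    FD 5: (-3,36.373) -> (-5.5,32.043) [heading=240, draw]
    LT 180: heading 240 -> 60
    -- iteration 4/4 --
    FD 6: (-5.5,32.043) -> (-2.5,37.239) [heading=60, draw]
    FD 5: (-2.5,37.239) -> (0,41.569) [heading=60, draw]
    LT 180: heading 60 -> 240
  ]
  -- iteration 3/4 --
  RT 60: heading 240 -> 180
  BK 14: (0,41.569) -> (14,41.569) [heading=180, draw]
  BK 10: (14,41.569) -> (24,41.569) [heading=180, draw]
  REPEAT 4 [
    -- iteration 1/4 --
    FD 6: (24,41.569) -> (18,41.569) [heading=180, draw]
    FD 5: (18,41.569) -> (13,41.569) [heading=180, draw]
    LT 180: heading 180 -> 0
    -- iteration 2/4 --
    FD 6: (13,41.569) -> (19,41.569) [heading=0, draw]
    FD 5: (19,41.569) -> (24,41.569) [heading=0, draw]
    LT 180: heading 0 -> 180
    -- iteration 3/4 --
    FD 6: (24,41.569) -> (18,41.569) [heading=180, draw]
    FD 5: (18,41.569) -> (13,41.569) [heading=180, draw]
    LT 180: heading 180 -> 0
    -- iteration 4/4 --
    FD 6: (13,41.569) -> (19,41.569) [heading=0, draw]
    FD 5: (19,41.569) -> (24,41.569) [heading=0, draw]
    LT 180: heading 0 -> 180
  ]
  -- iteration 4/4 --
  RT 60: heading 180 -> 120
  BK 14: (24,41.569) -> (31,29.445) [heading=120, draw]
  BK 10: (31,29.445) -> (36,20.785) [heading=120, draw]
  REPEAT 4 [
    -- iteration 1/4 --
    FD 6: (36,20.785) -> (33,25.981) [heading=120, draw]
    FD 5: (33,25.981) -> (30.5,30.311) [heading=120, draw]
    LT 180: heading 120 -> 300
    -- iteration 2/4 --
    FD 6: (30.5,30.311) -> (33.5,25.115) [heading=300, draw]
    FD 5: (33.5,25.115) -> (36,20.785) [heading=300, draw]
    LT 180: heading 300 -> 120
    -- iteration 3/4 --
    FD 6: (36,20.785) -> (33,25.981) [heading=120, draw]
    FD 5: (33,25.981) -> (30.5,30.311) [heading=120, draw]
    LT 180: heading 120 -> 300
    -- iteration 4/4 --
    FD 6: (30.5,30.311) -> (33.5,25.115) [heading=300, draw]
    FD 5: (33.5,25.115) -> (36,20.785) [heading=300, draw]
    LT 180: heading 300 -> 120
  ]
]
Final: pos=(36,20.785), heading=120, 40 segment(s) drawn
Segments drawn: 40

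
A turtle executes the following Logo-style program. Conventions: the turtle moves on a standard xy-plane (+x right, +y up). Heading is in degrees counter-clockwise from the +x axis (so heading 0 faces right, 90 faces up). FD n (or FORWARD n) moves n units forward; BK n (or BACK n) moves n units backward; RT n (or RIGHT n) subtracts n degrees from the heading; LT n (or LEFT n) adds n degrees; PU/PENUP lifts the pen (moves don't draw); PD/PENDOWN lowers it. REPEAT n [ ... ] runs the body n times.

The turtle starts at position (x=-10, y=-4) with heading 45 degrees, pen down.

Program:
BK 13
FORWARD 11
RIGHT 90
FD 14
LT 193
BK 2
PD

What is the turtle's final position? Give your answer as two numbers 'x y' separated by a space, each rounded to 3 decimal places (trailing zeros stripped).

Executing turtle program step by step:
Start: pos=(-10,-4), heading=45, pen down
BK 13: (-10,-4) -> (-19.192,-13.192) [heading=45, draw]
FD 11: (-19.192,-13.192) -> (-11.414,-5.414) [heading=45, draw]
RT 90: heading 45 -> 315
FD 14: (-11.414,-5.414) -> (-1.515,-15.314) [heading=315, draw]
LT 193: heading 315 -> 148
BK 2: (-1.515,-15.314) -> (0.181,-16.374) [heading=148, draw]
PD: pen down
Final: pos=(0.181,-16.374), heading=148, 4 segment(s) drawn

Answer: 0.181 -16.374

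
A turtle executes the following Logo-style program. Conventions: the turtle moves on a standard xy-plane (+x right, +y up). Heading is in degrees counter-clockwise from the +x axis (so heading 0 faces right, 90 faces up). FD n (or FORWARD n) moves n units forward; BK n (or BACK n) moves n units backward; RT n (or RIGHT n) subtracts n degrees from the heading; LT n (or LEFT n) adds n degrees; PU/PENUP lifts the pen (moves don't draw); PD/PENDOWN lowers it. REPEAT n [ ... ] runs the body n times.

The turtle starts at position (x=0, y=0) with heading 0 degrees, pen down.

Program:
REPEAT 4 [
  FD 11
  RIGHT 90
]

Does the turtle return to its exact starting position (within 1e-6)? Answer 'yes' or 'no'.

Answer: yes

Derivation:
Executing turtle program step by step:
Start: pos=(0,0), heading=0, pen down
REPEAT 4 [
  -- iteration 1/4 --
  FD 11: (0,0) -> (11,0) [heading=0, draw]
  RT 90: heading 0 -> 270
  -- iteration 2/4 --
  FD 11: (11,0) -> (11,-11) [heading=270, draw]
  RT 90: heading 270 -> 180
  -- iteration 3/4 --
  FD 11: (11,-11) -> (0,-11) [heading=180, draw]
  RT 90: heading 180 -> 90
  -- iteration 4/4 --
  FD 11: (0,-11) -> (0,0) [heading=90, draw]
  RT 90: heading 90 -> 0
]
Final: pos=(0,0), heading=0, 4 segment(s) drawn

Start position: (0, 0)
Final position: (0, 0)
Distance = 0; < 1e-6 -> CLOSED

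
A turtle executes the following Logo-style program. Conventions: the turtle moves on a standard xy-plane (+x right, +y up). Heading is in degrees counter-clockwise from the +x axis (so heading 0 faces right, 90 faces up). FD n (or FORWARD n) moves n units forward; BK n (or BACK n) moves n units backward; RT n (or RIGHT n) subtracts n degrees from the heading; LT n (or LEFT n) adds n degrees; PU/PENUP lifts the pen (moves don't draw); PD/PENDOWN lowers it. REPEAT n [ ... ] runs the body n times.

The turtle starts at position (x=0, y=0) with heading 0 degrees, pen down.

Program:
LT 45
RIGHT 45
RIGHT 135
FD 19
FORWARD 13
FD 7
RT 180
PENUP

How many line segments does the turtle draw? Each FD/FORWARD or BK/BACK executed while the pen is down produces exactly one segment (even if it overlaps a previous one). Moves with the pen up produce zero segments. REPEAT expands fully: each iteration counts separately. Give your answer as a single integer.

Executing turtle program step by step:
Start: pos=(0,0), heading=0, pen down
LT 45: heading 0 -> 45
RT 45: heading 45 -> 0
RT 135: heading 0 -> 225
FD 19: (0,0) -> (-13.435,-13.435) [heading=225, draw]
FD 13: (-13.435,-13.435) -> (-22.627,-22.627) [heading=225, draw]
FD 7: (-22.627,-22.627) -> (-27.577,-27.577) [heading=225, draw]
RT 180: heading 225 -> 45
PU: pen up
Final: pos=(-27.577,-27.577), heading=45, 3 segment(s) drawn
Segments drawn: 3

Answer: 3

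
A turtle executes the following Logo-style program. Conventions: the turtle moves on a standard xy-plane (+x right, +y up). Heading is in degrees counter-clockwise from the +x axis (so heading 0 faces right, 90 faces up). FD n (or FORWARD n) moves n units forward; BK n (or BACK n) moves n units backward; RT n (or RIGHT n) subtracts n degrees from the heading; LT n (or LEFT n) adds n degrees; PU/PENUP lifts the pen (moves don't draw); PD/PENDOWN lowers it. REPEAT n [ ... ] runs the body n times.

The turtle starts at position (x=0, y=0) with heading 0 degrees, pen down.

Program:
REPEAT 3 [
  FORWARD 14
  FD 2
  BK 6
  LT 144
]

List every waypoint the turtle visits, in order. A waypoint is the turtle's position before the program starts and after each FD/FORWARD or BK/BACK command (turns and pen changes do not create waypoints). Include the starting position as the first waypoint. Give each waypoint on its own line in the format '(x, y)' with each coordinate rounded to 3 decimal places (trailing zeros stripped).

Answer: (0, 0)
(14, 0)
(16, 0)
(10, 0)
(-1.326, 8.229)
(-2.944, 9.405)
(1.91, 5.878)
(6.236, -7.437)
(6.854, -9.339)
(5, -3.633)

Derivation:
Executing turtle program step by step:
Start: pos=(0,0), heading=0, pen down
REPEAT 3 [
  -- iteration 1/3 --
  FD 14: (0,0) -> (14,0) [heading=0, draw]
  FD 2: (14,0) -> (16,0) [heading=0, draw]
  BK 6: (16,0) -> (10,0) [heading=0, draw]
  LT 144: heading 0 -> 144
  -- iteration 2/3 --
  FD 14: (10,0) -> (-1.326,8.229) [heading=144, draw]
  FD 2: (-1.326,8.229) -> (-2.944,9.405) [heading=144, draw]
  BK 6: (-2.944,9.405) -> (1.91,5.878) [heading=144, draw]
  LT 144: heading 144 -> 288
  -- iteration 3/3 --
  FD 14: (1.91,5.878) -> (6.236,-7.437) [heading=288, draw]
  FD 2: (6.236,-7.437) -> (6.854,-9.339) [heading=288, draw]
  BK 6: (6.854,-9.339) -> (5,-3.633) [heading=288, draw]
  LT 144: heading 288 -> 72
]
Final: pos=(5,-3.633), heading=72, 9 segment(s) drawn
Waypoints (10 total):
(0, 0)
(14, 0)
(16, 0)
(10, 0)
(-1.326, 8.229)
(-2.944, 9.405)
(1.91, 5.878)
(6.236, -7.437)
(6.854, -9.339)
(5, -3.633)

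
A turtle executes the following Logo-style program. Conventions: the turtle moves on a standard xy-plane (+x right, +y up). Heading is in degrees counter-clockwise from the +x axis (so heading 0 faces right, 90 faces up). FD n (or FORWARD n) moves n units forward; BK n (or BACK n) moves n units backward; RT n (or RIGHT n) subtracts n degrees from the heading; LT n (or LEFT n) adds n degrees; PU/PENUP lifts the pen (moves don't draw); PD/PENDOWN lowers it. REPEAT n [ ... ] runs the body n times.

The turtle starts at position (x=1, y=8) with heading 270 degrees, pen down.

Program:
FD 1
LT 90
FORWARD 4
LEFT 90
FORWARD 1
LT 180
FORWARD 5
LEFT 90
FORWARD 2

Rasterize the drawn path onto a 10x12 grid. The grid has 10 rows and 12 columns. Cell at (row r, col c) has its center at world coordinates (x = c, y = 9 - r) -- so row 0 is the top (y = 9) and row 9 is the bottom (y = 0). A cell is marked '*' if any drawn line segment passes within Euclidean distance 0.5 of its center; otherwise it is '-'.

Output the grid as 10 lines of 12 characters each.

Answer: ------------
-*---*------
-*****------
-----*------
-----*------
-----*------
-----***----
------------
------------
------------

Derivation:
Segment 0: (1,8) -> (1,7)
Segment 1: (1,7) -> (5,7)
Segment 2: (5,7) -> (5,8)
Segment 3: (5,8) -> (5,3)
Segment 4: (5,3) -> (7,3)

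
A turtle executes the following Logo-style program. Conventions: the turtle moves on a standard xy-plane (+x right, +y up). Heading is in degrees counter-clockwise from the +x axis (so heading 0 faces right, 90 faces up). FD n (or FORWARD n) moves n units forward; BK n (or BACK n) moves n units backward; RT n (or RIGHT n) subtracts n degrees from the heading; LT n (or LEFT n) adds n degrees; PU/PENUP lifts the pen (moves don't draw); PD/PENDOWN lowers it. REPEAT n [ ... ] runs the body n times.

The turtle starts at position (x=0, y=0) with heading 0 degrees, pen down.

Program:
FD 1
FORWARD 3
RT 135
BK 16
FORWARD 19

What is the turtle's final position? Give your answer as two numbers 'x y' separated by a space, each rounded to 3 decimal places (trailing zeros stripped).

Executing turtle program step by step:
Start: pos=(0,0), heading=0, pen down
FD 1: (0,0) -> (1,0) [heading=0, draw]
FD 3: (1,0) -> (4,0) [heading=0, draw]
RT 135: heading 0 -> 225
BK 16: (4,0) -> (15.314,11.314) [heading=225, draw]
FD 19: (15.314,11.314) -> (1.879,-2.121) [heading=225, draw]
Final: pos=(1.879,-2.121), heading=225, 4 segment(s) drawn

Answer: 1.879 -2.121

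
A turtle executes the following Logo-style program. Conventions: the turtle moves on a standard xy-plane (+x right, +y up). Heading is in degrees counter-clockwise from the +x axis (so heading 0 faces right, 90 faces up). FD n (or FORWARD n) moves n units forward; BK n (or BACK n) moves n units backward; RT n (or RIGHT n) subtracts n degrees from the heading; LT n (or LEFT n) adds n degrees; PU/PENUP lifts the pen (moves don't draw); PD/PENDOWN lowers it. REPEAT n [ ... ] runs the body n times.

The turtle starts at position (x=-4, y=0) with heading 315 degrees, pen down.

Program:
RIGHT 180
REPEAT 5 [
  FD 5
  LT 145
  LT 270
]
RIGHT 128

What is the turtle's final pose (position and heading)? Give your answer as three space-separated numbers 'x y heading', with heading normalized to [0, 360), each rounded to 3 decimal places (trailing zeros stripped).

Answer: -7.092 -6.63 282

Derivation:
Executing turtle program step by step:
Start: pos=(-4,0), heading=315, pen down
RT 180: heading 315 -> 135
REPEAT 5 [
  -- iteration 1/5 --
  FD 5: (-4,0) -> (-7.536,3.536) [heading=135, draw]
  LT 145: heading 135 -> 280
  LT 270: heading 280 -> 190
  -- iteration 2/5 --
  FD 5: (-7.536,3.536) -> (-12.46,2.667) [heading=190, draw]
  LT 145: heading 190 -> 335
  LT 270: heading 335 -> 245
  -- iteration 3/5 --
  FD 5: (-12.46,2.667) -> (-14.573,-1.864) [heading=245, draw]
  LT 145: heading 245 -> 30
  LT 270: heading 30 -> 300
  -- iteration 4/5 --
  FD 5: (-14.573,-1.864) -> (-12.073,-6.194) [heading=300, draw]
  LT 145: heading 300 -> 85
  LT 270: heading 85 -> 355
  -- iteration 5/5 --
  FD 5: (-12.073,-6.194) -> (-7.092,-6.63) [heading=355, draw]
  LT 145: heading 355 -> 140
  LT 270: heading 140 -> 50
]
RT 128: heading 50 -> 282
Final: pos=(-7.092,-6.63), heading=282, 5 segment(s) drawn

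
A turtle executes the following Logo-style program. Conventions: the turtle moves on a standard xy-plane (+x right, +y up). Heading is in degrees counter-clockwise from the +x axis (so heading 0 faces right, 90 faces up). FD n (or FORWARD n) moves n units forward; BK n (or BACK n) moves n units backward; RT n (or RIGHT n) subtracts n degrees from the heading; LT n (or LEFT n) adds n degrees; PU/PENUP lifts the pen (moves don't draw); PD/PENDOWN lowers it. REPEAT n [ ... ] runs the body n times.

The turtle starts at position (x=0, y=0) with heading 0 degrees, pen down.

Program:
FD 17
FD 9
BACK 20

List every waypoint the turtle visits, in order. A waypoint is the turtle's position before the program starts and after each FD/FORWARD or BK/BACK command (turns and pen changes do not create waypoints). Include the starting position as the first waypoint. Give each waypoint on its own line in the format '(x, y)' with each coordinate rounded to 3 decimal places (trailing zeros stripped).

Executing turtle program step by step:
Start: pos=(0,0), heading=0, pen down
FD 17: (0,0) -> (17,0) [heading=0, draw]
FD 9: (17,0) -> (26,0) [heading=0, draw]
BK 20: (26,0) -> (6,0) [heading=0, draw]
Final: pos=(6,0), heading=0, 3 segment(s) drawn
Waypoints (4 total):
(0, 0)
(17, 0)
(26, 0)
(6, 0)

Answer: (0, 0)
(17, 0)
(26, 0)
(6, 0)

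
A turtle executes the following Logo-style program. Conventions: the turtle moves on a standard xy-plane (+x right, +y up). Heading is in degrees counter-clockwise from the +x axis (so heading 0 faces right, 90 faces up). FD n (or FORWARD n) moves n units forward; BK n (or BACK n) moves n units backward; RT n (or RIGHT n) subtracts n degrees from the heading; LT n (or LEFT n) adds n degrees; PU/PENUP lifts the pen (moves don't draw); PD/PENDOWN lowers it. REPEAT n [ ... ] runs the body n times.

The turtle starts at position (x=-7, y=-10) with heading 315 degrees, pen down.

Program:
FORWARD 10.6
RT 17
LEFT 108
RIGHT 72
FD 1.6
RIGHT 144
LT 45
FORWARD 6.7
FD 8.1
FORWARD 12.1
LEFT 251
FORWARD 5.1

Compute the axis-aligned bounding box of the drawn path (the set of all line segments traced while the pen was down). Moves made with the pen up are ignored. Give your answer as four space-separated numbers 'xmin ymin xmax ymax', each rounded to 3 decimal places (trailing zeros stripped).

Answer: -16.494 -40.232 1.933 -10

Derivation:
Executing turtle program step by step:
Start: pos=(-7,-10), heading=315, pen down
FD 10.6: (-7,-10) -> (0.495,-17.495) [heading=315, draw]
RT 17: heading 315 -> 298
LT 108: heading 298 -> 46
RT 72: heading 46 -> 334
FD 1.6: (0.495,-17.495) -> (1.933,-18.197) [heading=334, draw]
RT 144: heading 334 -> 190
LT 45: heading 190 -> 235
FD 6.7: (1.933,-18.197) -> (-1.91,-23.685) [heading=235, draw]
FD 8.1: (-1.91,-23.685) -> (-6.556,-30.32) [heading=235, draw]
FD 12.1: (-6.556,-30.32) -> (-13.496,-40.232) [heading=235, draw]
LT 251: heading 235 -> 126
FD 5.1: (-13.496,-40.232) -> (-16.494,-36.106) [heading=126, draw]
Final: pos=(-16.494,-36.106), heading=126, 6 segment(s) drawn

Segment endpoints: x in {-16.494, -13.496, -7, -6.556, -1.91, 0.495, 1.933}, y in {-40.232, -36.106, -30.32, -23.685, -18.197, -17.495, -10}
xmin=-16.494, ymin=-40.232, xmax=1.933, ymax=-10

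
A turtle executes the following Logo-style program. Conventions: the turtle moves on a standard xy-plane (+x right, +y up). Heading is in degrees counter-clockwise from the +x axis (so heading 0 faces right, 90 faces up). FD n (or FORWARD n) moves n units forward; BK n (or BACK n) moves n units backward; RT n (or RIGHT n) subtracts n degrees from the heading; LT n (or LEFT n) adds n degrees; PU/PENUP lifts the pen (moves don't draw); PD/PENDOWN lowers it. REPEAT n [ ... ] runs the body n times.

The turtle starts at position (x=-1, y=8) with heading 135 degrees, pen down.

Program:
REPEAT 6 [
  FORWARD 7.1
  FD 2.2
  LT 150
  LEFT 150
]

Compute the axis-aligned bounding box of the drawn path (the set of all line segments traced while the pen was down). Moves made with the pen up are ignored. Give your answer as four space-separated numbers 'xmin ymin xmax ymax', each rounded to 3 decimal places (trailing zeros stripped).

Executing turtle program step by step:
Start: pos=(-1,8), heading=135, pen down
REPEAT 6 [
  -- iteration 1/6 --
  FD 7.1: (-1,8) -> (-6.02,13.02) [heading=135, draw]
  FD 2.2: (-6.02,13.02) -> (-7.576,14.576) [heading=135, draw]
  LT 150: heading 135 -> 285
  LT 150: heading 285 -> 75
  -- iteration 2/6 --
  FD 7.1: (-7.576,14.576) -> (-5.738,21.434) [heading=75, draw]
  FD 2.2: (-5.738,21.434) -> (-5.169,23.559) [heading=75, draw]
  LT 150: heading 75 -> 225
  LT 150: heading 225 -> 15
  -- iteration 3/6 --
  FD 7.1: (-5.169,23.559) -> (1.689,25.397) [heading=15, draw]
  FD 2.2: (1.689,25.397) -> (3.814,25.966) [heading=15, draw]
  LT 150: heading 15 -> 165
  LT 150: heading 165 -> 315
  -- iteration 4/6 --
  FD 7.1: (3.814,25.966) -> (8.834,20.946) [heading=315, draw]
  FD 2.2: (8.834,20.946) -> (10.39,19.39) [heading=315, draw]
  LT 150: heading 315 -> 105
  LT 150: heading 105 -> 255
  -- iteration 5/6 --
  FD 7.1: (10.39,19.39) -> (8.553,12.532) [heading=255, draw]
  FD 2.2: (8.553,12.532) -> (7.983,10.407) [heading=255, draw]
  LT 150: heading 255 -> 45
  LT 150: heading 45 -> 195
  -- iteration 6/6 --
  FD 7.1: (7.983,10.407) -> (1.125,8.569) [heading=195, draw]
  FD 2.2: (1.125,8.569) -> (-1,8) [heading=195, draw]
  LT 150: heading 195 -> 345
  LT 150: heading 345 -> 135
]
Final: pos=(-1,8), heading=135, 12 segment(s) drawn

Segment endpoints: x in {-7.576, -6.02, -5.738, -5.169, -1, -1, 1.125, 1.689, 3.814, 7.983, 8.553, 8.834, 10.39}, y in {8, 8, 8.569, 10.407, 12.532, 13.02, 14.576, 19.39, 20.946, 21.434, 23.559, 25.397, 25.966}
xmin=-7.576, ymin=8, xmax=10.39, ymax=25.966

Answer: -7.576 8 10.39 25.966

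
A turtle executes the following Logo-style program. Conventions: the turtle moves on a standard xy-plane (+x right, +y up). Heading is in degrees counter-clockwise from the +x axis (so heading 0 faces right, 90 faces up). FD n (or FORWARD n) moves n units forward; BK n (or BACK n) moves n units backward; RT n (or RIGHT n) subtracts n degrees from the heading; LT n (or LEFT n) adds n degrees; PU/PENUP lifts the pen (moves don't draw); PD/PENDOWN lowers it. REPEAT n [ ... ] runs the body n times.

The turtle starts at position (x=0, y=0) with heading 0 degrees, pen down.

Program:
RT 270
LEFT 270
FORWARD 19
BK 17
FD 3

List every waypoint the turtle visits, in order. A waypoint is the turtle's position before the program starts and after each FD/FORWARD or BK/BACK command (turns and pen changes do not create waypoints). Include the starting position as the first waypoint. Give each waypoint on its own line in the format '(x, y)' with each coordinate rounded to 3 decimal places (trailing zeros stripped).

Answer: (0, 0)
(19, 0)
(2, 0)
(5, 0)

Derivation:
Executing turtle program step by step:
Start: pos=(0,0), heading=0, pen down
RT 270: heading 0 -> 90
LT 270: heading 90 -> 0
FD 19: (0,0) -> (19,0) [heading=0, draw]
BK 17: (19,0) -> (2,0) [heading=0, draw]
FD 3: (2,0) -> (5,0) [heading=0, draw]
Final: pos=(5,0), heading=0, 3 segment(s) drawn
Waypoints (4 total):
(0, 0)
(19, 0)
(2, 0)
(5, 0)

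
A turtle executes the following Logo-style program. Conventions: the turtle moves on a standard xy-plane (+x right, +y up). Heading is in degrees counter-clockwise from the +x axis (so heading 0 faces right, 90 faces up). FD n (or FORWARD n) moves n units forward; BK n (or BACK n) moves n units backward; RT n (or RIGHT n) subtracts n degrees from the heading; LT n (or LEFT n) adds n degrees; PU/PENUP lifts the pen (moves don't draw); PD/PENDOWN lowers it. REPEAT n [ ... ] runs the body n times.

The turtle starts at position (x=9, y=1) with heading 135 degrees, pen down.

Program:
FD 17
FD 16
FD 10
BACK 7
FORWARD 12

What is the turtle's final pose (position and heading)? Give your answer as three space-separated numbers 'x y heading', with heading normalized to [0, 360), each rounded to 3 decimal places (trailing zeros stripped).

Answer: -24.941 34.941 135

Derivation:
Executing turtle program step by step:
Start: pos=(9,1), heading=135, pen down
FD 17: (9,1) -> (-3.021,13.021) [heading=135, draw]
FD 16: (-3.021,13.021) -> (-14.335,24.335) [heading=135, draw]
FD 10: (-14.335,24.335) -> (-21.406,31.406) [heading=135, draw]
BK 7: (-21.406,31.406) -> (-16.456,26.456) [heading=135, draw]
FD 12: (-16.456,26.456) -> (-24.941,34.941) [heading=135, draw]
Final: pos=(-24.941,34.941), heading=135, 5 segment(s) drawn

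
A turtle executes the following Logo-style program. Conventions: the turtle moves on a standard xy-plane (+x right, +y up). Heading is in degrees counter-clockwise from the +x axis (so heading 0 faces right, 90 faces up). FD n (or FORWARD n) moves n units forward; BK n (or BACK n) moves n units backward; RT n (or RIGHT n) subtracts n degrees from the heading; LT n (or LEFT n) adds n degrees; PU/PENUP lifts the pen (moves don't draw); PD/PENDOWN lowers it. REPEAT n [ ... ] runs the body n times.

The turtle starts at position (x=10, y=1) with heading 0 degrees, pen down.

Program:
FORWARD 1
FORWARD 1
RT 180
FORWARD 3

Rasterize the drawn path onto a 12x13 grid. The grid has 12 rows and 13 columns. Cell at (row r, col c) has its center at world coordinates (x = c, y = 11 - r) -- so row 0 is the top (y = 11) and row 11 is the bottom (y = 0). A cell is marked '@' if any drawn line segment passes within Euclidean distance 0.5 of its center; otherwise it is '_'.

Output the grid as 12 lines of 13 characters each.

Segment 0: (10,1) -> (11,1)
Segment 1: (11,1) -> (12,1)
Segment 2: (12,1) -> (9,1)

Answer: _____________
_____________
_____________
_____________
_____________
_____________
_____________
_____________
_____________
_____________
_________@@@@
_____________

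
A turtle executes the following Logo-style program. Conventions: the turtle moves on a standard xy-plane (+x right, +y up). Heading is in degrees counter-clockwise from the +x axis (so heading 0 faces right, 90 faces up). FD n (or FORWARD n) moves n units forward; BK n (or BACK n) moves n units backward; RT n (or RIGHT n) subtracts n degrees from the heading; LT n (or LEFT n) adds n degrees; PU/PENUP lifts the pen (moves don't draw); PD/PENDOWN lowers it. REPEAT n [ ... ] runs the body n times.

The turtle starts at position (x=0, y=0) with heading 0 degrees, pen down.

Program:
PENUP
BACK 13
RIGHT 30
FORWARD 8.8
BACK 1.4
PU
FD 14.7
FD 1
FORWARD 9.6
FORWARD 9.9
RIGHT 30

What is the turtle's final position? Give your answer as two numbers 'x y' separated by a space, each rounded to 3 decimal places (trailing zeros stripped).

Executing turtle program step by step:
Start: pos=(0,0), heading=0, pen down
PU: pen up
BK 13: (0,0) -> (-13,0) [heading=0, move]
RT 30: heading 0 -> 330
FD 8.8: (-13,0) -> (-5.379,-4.4) [heading=330, move]
BK 1.4: (-5.379,-4.4) -> (-6.591,-3.7) [heading=330, move]
PU: pen up
FD 14.7: (-6.591,-3.7) -> (6.139,-11.05) [heading=330, move]
FD 1: (6.139,-11.05) -> (7.005,-11.55) [heading=330, move]
FD 9.6: (7.005,-11.55) -> (15.319,-16.35) [heading=330, move]
FD 9.9: (15.319,-16.35) -> (23.893,-21.3) [heading=330, move]
RT 30: heading 330 -> 300
Final: pos=(23.893,-21.3), heading=300, 0 segment(s) drawn

Answer: 23.893 -21.3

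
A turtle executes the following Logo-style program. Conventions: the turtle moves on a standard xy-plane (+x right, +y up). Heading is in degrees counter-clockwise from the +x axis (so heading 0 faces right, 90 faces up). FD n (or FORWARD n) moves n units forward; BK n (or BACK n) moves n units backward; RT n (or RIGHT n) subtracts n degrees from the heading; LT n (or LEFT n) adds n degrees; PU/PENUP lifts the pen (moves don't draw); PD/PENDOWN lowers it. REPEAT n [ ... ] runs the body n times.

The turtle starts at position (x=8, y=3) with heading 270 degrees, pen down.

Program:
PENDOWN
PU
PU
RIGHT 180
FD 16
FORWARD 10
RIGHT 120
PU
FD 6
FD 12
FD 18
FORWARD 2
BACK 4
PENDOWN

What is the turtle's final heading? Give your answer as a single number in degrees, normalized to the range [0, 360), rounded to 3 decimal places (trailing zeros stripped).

Answer: 330

Derivation:
Executing turtle program step by step:
Start: pos=(8,3), heading=270, pen down
PD: pen down
PU: pen up
PU: pen up
RT 180: heading 270 -> 90
FD 16: (8,3) -> (8,19) [heading=90, move]
FD 10: (8,19) -> (8,29) [heading=90, move]
RT 120: heading 90 -> 330
PU: pen up
FD 6: (8,29) -> (13.196,26) [heading=330, move]
FD 12: (13.196,26) -> (23.588,20) [heading=330, move]
FD 18: (23.588,20) -> (39.177,11) [heading=330, move]
FD 2: (39.177,11) -> (40.909,10) [heading=330, move]
BK 4: (40.909,10) -> (37.445,12) [heading=330, move]
PD: pen down
Final: pos=(37.445,12), heading=330, 0 segment(s) drawn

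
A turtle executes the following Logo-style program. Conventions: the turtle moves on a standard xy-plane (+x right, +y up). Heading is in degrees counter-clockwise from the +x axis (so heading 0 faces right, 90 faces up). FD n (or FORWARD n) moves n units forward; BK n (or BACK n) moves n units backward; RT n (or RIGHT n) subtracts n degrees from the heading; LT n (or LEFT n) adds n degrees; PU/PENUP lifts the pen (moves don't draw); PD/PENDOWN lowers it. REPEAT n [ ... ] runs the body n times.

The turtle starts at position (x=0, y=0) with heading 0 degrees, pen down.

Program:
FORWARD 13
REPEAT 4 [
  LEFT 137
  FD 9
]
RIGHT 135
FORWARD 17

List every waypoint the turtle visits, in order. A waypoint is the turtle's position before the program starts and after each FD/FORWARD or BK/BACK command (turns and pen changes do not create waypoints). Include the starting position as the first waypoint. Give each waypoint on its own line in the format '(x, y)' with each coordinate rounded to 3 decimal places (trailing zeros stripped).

Answer: (0, 0)
(13, 0)
(6.418, 6.138)
(7.046, -2.84)
(12.71, 4.154)
(3.797, 2.902)
(14.028, 16.478)

Derivation:
Executing turtle program step by step:
Start: pos=(0,0), heading=0, pen down
FD 13: (0,0) -> (13,0) [heading=0, draw]
REPEAT 4 [
  -- iteration 1/4 --
  LT 137: heading 0 -> 137
  FD 9: (13,0) -> (6.418,6.138) [heading=137, draw]
  -- iteration 2/4 --
  LT 137: heading 137 -> 274
  FD 9: (6.418,6.138) -> (7.046,-2.84) [heading=274, draw]
  -- iteration 3/4 --
  LT 137: heading 274 -> 51
  FD 9: (7.046,-2.84) -> (12.71,4.154) [heading=51, draw]
  -- iteration 4/4 --
  LT 137: heading 51 -> 188
  FD 9: (12.71,4.154) -> (3.797,2.902) [heading=188, draw]
]
RT 135: heading 188 -> 53
FD 17: (3.797,2.902) -> (14.028,16.478) [heading=53, draw]
Final: pos=(14.028,16.478), heading=53, 6 segment(s) drawn
Waypoints (7 total):
(0, 0)
(13, 0)
(6.418, 6.138)
(7.046, -2.84)
(12.71, 4.154)
(3.797, 2.902)
(14.028, 16.478)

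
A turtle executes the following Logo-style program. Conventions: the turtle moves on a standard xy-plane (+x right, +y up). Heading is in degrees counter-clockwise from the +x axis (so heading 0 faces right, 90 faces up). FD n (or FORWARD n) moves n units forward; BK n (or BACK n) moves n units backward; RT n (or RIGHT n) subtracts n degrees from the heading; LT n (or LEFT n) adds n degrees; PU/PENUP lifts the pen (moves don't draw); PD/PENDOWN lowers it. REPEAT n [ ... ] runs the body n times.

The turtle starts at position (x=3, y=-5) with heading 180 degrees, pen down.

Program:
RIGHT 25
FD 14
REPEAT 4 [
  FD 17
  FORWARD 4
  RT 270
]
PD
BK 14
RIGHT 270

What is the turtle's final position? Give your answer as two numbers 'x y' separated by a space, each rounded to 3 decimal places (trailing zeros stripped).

Answer: 3 -5

Derivation:
Executing turtle program step by step:
Start: pos=(3,-5), heading=180, pen down
RT 25: heading 180 -> 155
FD 14: (3,-5) -> (-9.688,0.917) [heading=155, draw]
REPEAT 4 [
  -- iteration 1/4 --
  FD 17: (-9.688,0.917) -> (-25.096,8.101) [heading=155, draw]
  FD 4: (-25.096,8.101) -> (-28.721,9.792) [heading=155, draw]
  RT 270: heading 155 -> 245
  -- iteration 2/4 --
  FD 17: (-28.721,9.792) -> (-35.905,-5.616) [heading=245, draw]
  FD 4: (-35.905,-5.616) -> (-37.596,-9.241) [heading=245, draw]
  RT 270: heading 245 -> 335
  -- iteration 3/4 --
  FD 17: (-37.596,-9.241) -> (-22.189,-16.425) [heading=335, draw]
  FD 4: (-22.189,-16.425) -> (-18.563,-18.116) [heading=335, draw]
  RT 270: heading 335 -> 65
  -- iteration 4/4 --
  FD 17: (-18.563,-18.116) -> (-11.379,-2.709) [heading=65, draw]
  FD 4: (-11.379,-2.709) -> (-9.688,0.917) [heading=65, draw]
  RT 270: heading 65 -> 155
]
PD: pen down
BK 14: (-9.688,0.917) -> (3,-5) [heading=155, draw]
RT 270: heading 155 -> 245
Final: pos=(3,-5), heading=245, 10 segment(s) drawn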